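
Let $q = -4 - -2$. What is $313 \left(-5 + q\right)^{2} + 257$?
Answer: $15594$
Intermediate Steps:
$q = -2$ ($q = -4 + 2 = -2$)
$313 \left(-5 + q\right)^{2} + 257 = 313 \left(-5 - 2\right)^{2} + 257 = 313 \left(-7\right)^{2} + 257 = 313 \cdot 49 + 257 = 15337 + 257 = 15594$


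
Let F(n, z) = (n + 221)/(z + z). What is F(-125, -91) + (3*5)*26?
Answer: 35442/91 ≈ 389.47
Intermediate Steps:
F(n, z) = (221 + n)/(2*z) (F(n, z) = (221 + n)/((2*z)) = (221 + n)*(1/(2*z)) = (221 + n)/(2*z))
F(-125, -91) + (3*5)*26 = (1/2)*(221 - 125)/(-91) + (3*5)*26 = (1/2)*(-1/91)*96 + 15*26 = -48/91 + 390 = 35442/91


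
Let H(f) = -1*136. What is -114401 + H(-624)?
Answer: -114537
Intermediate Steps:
H(f) = -136
-114401 + H(-624) = -114401 - 136 = -114537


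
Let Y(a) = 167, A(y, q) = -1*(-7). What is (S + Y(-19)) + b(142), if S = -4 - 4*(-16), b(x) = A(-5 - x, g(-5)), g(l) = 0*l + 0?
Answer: 234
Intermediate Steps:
g(l) = 0 (g(l) = 0 + 0 = 0)
A(y, q) = 7
b(x) = 7
S = 60 (S = -4 + 64 = 60)
(S + Y(-19)) + b(142) = (60 + 167) + 7 = 227 + 7 = 234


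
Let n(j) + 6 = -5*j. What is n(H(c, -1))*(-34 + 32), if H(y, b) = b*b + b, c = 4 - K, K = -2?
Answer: 12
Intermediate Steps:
c = 6 (c = 4 - 1*(-2) = 4 + 2 = 6)
H(y, b) = b + b² (H(y, b) = b² + b = b + b²)
n(j) = -6 - 5*j
n(H(c, -1))*(-34 + 32) = (-6 - (-5)*(1 - 1))*(-34 + 32) = (-6 - (-5)*0)*(-2) = (-6 - 5*0)*(-2) = (-6 + 0)*(-2) = -6*(-2) = 12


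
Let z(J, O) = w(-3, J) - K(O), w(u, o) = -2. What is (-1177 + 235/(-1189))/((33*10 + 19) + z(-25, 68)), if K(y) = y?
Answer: -1399688/331731 ≈ -4.2193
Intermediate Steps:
z(J, O) = -2 - O
(-1177 + 235/(-1189))/((33*10 + 19) + z(-25, 68)) = (-1177 + 235/(-1189))/((33*10 + 19) + (-2 - 1*68)) = (-1177 + 235*(-1/1189))/((330 + 19) + (-2 - 68)) = (-1177 - 235/1189)/(349 - 70) = -1399688/1189/279 = -1399688/1189*1/279 = -1399688/331731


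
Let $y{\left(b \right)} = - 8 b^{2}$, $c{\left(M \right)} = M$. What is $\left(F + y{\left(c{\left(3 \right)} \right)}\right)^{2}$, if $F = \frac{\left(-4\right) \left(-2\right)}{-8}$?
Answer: $5329$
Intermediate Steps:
$F = -1$ ($F = 8 \left(- \frac{1}{8}\right) = -1$)
$\left(F + y{\left(c{\left(3 \right)} \right)}\right)^{2} = \left(-1 - 8 \cdot 3^{2}\right)^{2} = \left(-1 - 72\right)^{2} = \left(-73\right)^{2} = 5329$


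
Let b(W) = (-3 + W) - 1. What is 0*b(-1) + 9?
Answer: 9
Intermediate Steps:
b(W) = -4 + W
0*b(-1) + 9 = 0*(-4 - 1) + 9 = 0*(-5) + 9 = 0 + 9 = 9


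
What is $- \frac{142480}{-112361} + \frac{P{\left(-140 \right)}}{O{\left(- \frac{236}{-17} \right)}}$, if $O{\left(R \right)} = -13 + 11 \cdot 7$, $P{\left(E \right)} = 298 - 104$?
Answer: $\frac{15458377}{3595552} \approx 4.2993$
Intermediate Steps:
$P{\left(E \right)} = 194$
$O{\left(R \right)} = 64$ ($O{\left(R \right)} = -13 + 77 = 64$)
$- \frac{142480}{-112361} + \frac{P{\left(-140 \right)}}{O{\left(- \frac{236}{-17} \right)}} = - \frac{142480}{-112361} + \frac{194}{64} = \left(-142480\right) \left(- \frac{1}{112361}\right) + 194 \cdot \frac{1}{64} = \frac{142480}{112361} + \frac{97}{32} = \frac{15458377}{3595552}$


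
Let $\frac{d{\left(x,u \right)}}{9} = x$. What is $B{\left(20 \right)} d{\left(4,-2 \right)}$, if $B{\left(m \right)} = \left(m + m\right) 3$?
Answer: $4320$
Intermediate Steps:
$d{\left(x,u \right)} = 9 x$
$B{\left(m \right)} = 6 m$ ($B{\left(m \right)} = 2 m 3 = 6 m$)
$B{\left(20 \right)} d{\left(4,-2 \right)} = 6 \cdot 20 \cdot 9 \cdot 4 = 120 \cdot 36 = 4320$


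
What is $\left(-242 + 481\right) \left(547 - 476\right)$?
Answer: $16969$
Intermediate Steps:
$\left(-242 + 481\right) \left(547 - 476\right) = 239 \cdot 71 = 16969$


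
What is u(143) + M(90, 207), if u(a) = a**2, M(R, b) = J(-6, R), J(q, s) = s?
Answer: 20539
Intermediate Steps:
M(R, b) = R
u(143) + M(90, 207) = 143**2 + 90 = 20449 + 90 = 20539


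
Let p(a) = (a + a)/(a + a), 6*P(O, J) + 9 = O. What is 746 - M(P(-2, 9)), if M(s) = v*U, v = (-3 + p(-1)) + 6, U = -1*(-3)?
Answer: 734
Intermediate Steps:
P(O, J) = -3/2 + O/6
p(a) = 1 (p(a) = (2*a)/((2*a)) = (2*a)*(1/(2*a)) = 1)
U = 3
v = 4 (v = (-3 + 1) + 6 = -2 + 6 = 4)
M(s) = 12 (M(s) = 4*3 = 12)
746 - M(P(-2, 9)) = 746 - 1*12 = 746 - 12 = 734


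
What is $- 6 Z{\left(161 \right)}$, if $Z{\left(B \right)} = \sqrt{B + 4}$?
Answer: $- 6 \sqrt{165} \approx -77.071$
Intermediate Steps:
$Z{\left(B \right)} = \sqrt{4 + B}$
$- 6 Z{\left(161 \right)} = - 6 \sqrt{4 + 161} = - 6 \sqrt{165}$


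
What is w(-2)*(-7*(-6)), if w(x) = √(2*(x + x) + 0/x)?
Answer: 84*I*√2 ≈ 118.79*I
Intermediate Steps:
w(x) = 2*√x (w(x) = √(2*(2*x) + 0) = √(4*x + 0) = √(4*x) = 2*√x)
w(-2)*(-7*(-6)) = (2*√(-2))*(-7*(-6)) = (2*(I*√2))*42 = (2*I*√2)*42 = 84*I*√2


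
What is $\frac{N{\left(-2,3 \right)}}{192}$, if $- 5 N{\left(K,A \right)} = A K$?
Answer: $\frac{1}{160} \approx 0.00625$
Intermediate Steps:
$N{\left(K,A \right)} = - \frac{A K}{5}$
$\frac{N{\left(-2,3 \right)}}{192} = \frac{\left(- \frac{1}{5}\right) 3 \left(-2\right)}{192} = \frac{6}{5} \cdot \frac{1}{192} = \frac{1}{160}$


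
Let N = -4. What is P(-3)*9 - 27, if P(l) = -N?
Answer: 9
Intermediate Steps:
P(l) = 4 (P(l) = -1*(-4) = 4)
P(-3)*9 - 27 = 4*9 - 27 = 36 - 27 = 9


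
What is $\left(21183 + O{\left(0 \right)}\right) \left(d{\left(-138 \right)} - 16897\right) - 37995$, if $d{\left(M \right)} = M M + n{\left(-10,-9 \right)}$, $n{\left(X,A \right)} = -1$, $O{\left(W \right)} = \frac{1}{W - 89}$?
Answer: $\frac{4042442201}{89} \approx 4.5421 \cdot 10^{7}$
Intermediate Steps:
$O{\left(W \right)} = \frac{1}{-89 + W}$
$d{\left(M \right)} = -1 + M^{2}$ ($d{\left(M \right)} = M M - 1 = M^{2} - 1 = -1 + M^{2}$)
$\left(21183 + O{\left(0 \right)}\right) \left(d{\left(-138 \right)} - 16897\right) - 37995 = \left(21183 + \frac{1}{-89 + 0}\right) \left(\left(-1 + \left(-138\right)^{2}\right) - 16897\right) - 37995 = \left(21183 + \frac{1}{-89}\right) \left(\left(-1 + 19044\right) - 16897\right) - 37995 = \left(21183 - \frac{1}{89}\right) \left(19043 - 16897\right) - 37995 = \frac{1885286}{89} \cdot 2146 - 37995 = \frac{4045823756}{89} - 37995 = \frac{4042442201}{89}$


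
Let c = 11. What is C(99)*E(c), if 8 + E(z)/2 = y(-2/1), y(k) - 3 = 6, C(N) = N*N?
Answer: 19602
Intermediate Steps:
C(N) = N²
y(k) = 9 (y(k) = 3 + 6 = 9)
E(z) = 2 (E(z) = -16 + 2*9 = -16 + 18 = 2)
C(99)*E(c) = 99²*2 = 9801*2 = 19602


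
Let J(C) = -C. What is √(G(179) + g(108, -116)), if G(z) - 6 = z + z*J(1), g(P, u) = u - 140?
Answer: 5*I*√10 ≈ 15.811*I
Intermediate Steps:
g(P, u) = -140 + u
G(z) = 6 (G(z) = 6 + (z + z*(-1*1)) = 6 + (z + z*(-1)) = 6 + (z - z) = 6 + 0 = 6)
√(G(179) + g(108, -116)) = √(6 + (-140 - 116)) = √(6 - 256) = √(-250) = 5*I*√10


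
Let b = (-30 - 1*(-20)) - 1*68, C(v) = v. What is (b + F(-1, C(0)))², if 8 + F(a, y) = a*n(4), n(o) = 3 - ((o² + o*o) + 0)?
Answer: 3249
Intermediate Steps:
n(o) = 3 - 2*o² (n(o) = 3 - ((o² + o²) + 0) = 3 - (2*o² + 0) = 3 - 2*o²)
F(a, y) = -8 - 29*a (F(a, y) = -8 + a*(3 - 2*4²) = -8 + a*(3 - 2*16) = -8 + a*(3 - 32) = -8 + a*(-29) = -8 - 29*a)
b = -78 (b = (-30 + 20) - 68 = -10 - 68 = -78)
(b + F(-1, C(0)))² = (-78 + (-8 - 29*(-1)))² = (-78 + (-8 + 29))² = (-78 + 21)² = (-57)² = 3249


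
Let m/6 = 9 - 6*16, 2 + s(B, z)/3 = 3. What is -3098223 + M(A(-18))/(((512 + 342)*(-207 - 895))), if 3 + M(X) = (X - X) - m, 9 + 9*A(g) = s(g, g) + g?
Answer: -2915762451603/941108 ≈ -3.0982e+6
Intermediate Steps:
s(B, z) = 3 (s(B, z) = -6 + 3*3 = -6 + 9 = 3)
m = -522 (m = 6*(9 - 6*16) = 6*(9 - 96) = 6*(-87) = -522)
A(g) = -⅔ + g/9 (A(g) = -1 + (3 + g)/9 = -1 + (⅓ + g/9) = -⅔ + g/9)
M(X) = 519 (M(X) = -3 + ((X - X) - 1*(-522)) = -3 + (0 + 522) = -3 + 522 = 519)
-3098223 + M(A(-18))/(((512 + 342)*(-207 - 895))) = -3098223 + 519/(((512 + 342)*(-207 - 895))) = -3098223 + 519/((854*(-1102))) = -3098223 + 519/(-941108) = -3098223 + 519*(-1/941108) = -3098223 - 519/941108 = -2915762451603/941108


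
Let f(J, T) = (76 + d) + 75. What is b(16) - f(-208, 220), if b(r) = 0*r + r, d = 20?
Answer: -155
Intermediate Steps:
b(r) = r (b(r) = 0 + r = r)
f(J, T) = 171 (f(J, T) = (76 + 20) + 75 = 96 + 75 = 171)
b(16) - f(-208, 220) = 16 - 1*171 = 16 - 171 = -155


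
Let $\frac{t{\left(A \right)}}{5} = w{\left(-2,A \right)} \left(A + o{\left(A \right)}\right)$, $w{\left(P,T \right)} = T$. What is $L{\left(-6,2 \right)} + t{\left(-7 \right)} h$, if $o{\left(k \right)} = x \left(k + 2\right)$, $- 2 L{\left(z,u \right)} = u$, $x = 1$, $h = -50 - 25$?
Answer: $-31501$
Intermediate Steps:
$h = -75$ ($h = -50 - 25 = -75$)
$L{\left(z,u \right)} = - \frac{u}{2}$
$o{\left(k \right)} = 2 + k$ ($o{\left(k \right)} = 1 \left(k + 2\right) = 1 \left(2 + k\right) = 2 + k$)
$t{\left(A \right)} = 5 A \left(2 + 2 A\right)$ ($t{\left(A \right)} = 5 A \left(A + \left(2 + A\right)\right) = 5 A \left(2 + 2 A\right)$)
$L{\left(-6,2 \right)} + t{\left(-7 \right)} h = \left(- \frac{1}{2}\right) 2 + 10 \left(-7\right) \left(1 - 7\right) \left(-75\right) = -1 + 10 \left(-7\right) \left(-6\right) \left(-75\right) = -1 + 420 \left(-75\right) = -1 - 31500 = -31501$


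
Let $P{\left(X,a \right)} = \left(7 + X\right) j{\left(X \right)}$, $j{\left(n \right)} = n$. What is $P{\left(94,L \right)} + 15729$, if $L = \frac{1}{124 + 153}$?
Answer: $25223$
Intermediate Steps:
$L = \frac{1}{277} \approx 0.0036101$
$P{\left(X,a \right)} = X \left(7 + X\right)$ ($P{\left(X,a \right)} = \left(7 + X\right) X = X \left(7 + X\right)$)
$P{\left(94,L \right)} + 15729 = 94 \left(7 + 94\right) + 15729 = 94 \cdot 101 + 15729 = 9494 + 15729 = 25223$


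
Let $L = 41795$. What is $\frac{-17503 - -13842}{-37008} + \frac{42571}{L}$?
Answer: $\frac{1728479063}{1546749360} \approx 1.1175$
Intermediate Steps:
$\frac{-17503 - -13842}{-37008} + \frac{42571}{L} = \frac{-17503 - -13842}{-37008} + \frac{42571}{41795} = \left(-17503 + 13842\right) \left(- \frac{1}{37008}\right) + 42571 \cdot \frac{1}{41795} = \left(-3661\right) \left(- \frac{1}{37008}\right) + \frac{42571}{41795} = \frac{3661}{37008} + \frac{42571}{41795} = \frac{1728479063}{1546749360}$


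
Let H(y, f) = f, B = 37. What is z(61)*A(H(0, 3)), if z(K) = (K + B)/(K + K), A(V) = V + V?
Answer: 294/61 ≈ 4.8197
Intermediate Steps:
A(V) = 2*V
z(K) = (37 + K)/(2*K) (z(K) = (K + 37)/(K + K) = (37 + K)/((2*K)) = (37 + K)*(1/(2*K)) = (37 + K)/(2*K))
z(61)*A(H(0, 3)) = ((½)*(37 + 61)/61)*(2*3) = ((½)*(1/61)*98)*6 = (49/61)*6 = 294/61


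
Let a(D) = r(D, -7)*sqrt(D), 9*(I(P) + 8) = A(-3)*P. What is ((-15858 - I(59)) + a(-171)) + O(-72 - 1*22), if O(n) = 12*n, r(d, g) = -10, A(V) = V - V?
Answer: -16978 - 30*I*sqrt(19) ≈ -16978.0 - 130.77*I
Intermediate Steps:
A(V) = 0
I(P) = -8 (I(P) = -8 + (0*P)/9 = -8 + (1/9)*0 = -8 + 0 = -8)
a(D) = -10*sqrt(D)
((-15858 - I(59)) + a(-171)) + O(-72 - 1*22) = ((-15858 - 1*(-8)) - 30*I*sqrt(19)) + 12*(-72 - 1*22) = ((-15858 + 8) - 30*I*sqrt(19)) + 12*(-72 - 22) = (-15850 - 30*I*sqrt(19)) + 12*(-94) = (-15850 - 30*I*sqrt(19)) - 1128 = -16978 - 30*I*sqrt(19)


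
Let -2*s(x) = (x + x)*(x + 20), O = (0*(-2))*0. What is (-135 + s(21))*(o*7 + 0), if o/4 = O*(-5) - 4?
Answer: 111552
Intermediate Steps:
O = 0 (O = 0*0 = 0)
o = -16 (o = 4*(0*(-5) - 4) = 4*(0 - 4) = 4*(-4) = -16)
s(x) = -x*(20 + x) (s(x) = -(x + x)*(x + 20)/2 = -2*x*(20 + x)/2 = -x*(20 + x))
(-135 + s(21))*(o*7 + 0) = (-135 - 1*21*(20 + 21))*(-16*7 + 0) = (-135 - 1*21*41)*(-112 + 0) = (-135 - 861)*(-112) = -996*(-112) = 111552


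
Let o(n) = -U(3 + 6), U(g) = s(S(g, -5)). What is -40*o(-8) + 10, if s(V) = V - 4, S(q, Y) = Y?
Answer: -350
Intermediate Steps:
s(V) = -4 + V
U(g) = -9 (U(g) = -4 - 5 = -9)
o(n) = 9 (o(n) = -1*(-9) = 9)
-40*o(-8) + 10 = -40*9 + 10 = -360 + 10 = -350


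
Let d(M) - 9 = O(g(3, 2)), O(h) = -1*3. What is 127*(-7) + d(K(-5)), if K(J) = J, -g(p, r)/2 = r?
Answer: -883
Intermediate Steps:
g(p, r) = -2*r
O(h) = -3
d(M) = 6 (d(M) = 9 - 3 = 6)
127*(-7) + d(K(-5)) = 127*(-7) + 6 = -889 + 6 = -883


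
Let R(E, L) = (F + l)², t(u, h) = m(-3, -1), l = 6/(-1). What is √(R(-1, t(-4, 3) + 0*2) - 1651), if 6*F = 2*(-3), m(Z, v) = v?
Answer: 3*I*√178 ≈ 40.025*I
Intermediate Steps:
l = -6 (l = 6*(-1) = -6)
t(u, h) = -1
F = -1 (F = (2*(-3))/6 = (⅙)*(-6) = -1)
R(E, L) = 49 (R(E, L) = (-1 - 6)² = (-7)² = 49)
√(R(-1, t(-4, 3) + 0*2) - 1651) = √(49 - 1651) = √(-1602) = 3*I*√178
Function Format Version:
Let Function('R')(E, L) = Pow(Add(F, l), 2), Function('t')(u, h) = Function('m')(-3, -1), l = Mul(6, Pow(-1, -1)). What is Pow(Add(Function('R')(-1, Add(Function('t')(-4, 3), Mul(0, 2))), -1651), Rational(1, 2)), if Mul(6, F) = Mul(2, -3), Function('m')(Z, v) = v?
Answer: Mul(3, I, Pow(178, Rational(1, 2))) ≈ Mul(40.025, I)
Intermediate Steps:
l = -6 (l = Mul(6, -1) = -6)
Function('t')(u, h) = -1
F = -1 (F = Mul(Rational(1, 6), Mul(2, -3)) = Mul(Rational(1, 6), -6) = -1)
Function('R')(E, L) = 49 (Function('R')(E, L) = Pow(Add(-1, -6), 2) = Pow(-7, 2) = 49)
Pow(Add(Function('R')(-1, Add(Function('t')(-4, 3), Mul(0, 2))), -1651), Rational(1, 2)) = Pow(Add(49, -1651), Rational(1, 2)) = Pow(-1602, Rational(1, 2)) = Mul(3, I, Pow(178, Rational(1, 2)))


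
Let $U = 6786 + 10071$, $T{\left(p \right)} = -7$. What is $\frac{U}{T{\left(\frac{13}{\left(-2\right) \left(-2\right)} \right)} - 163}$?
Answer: $- \frac{16857}{170} \approx -99.159$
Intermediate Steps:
$U = 16857$
$\frac{U}{T{\left(\frac{13}{\left(-2\right) \left(-2\right)} \right)} - 163} = \frac{1}{-7 - 163} \cdot 16857 = \frac{1}{-170} \cdot 16857 = \left(- \frac{1}{170}\right) 16857 = - \frac{16857}{170}$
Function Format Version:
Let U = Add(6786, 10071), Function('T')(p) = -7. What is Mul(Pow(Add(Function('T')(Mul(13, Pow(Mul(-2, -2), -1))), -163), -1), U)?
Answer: Rational(-16857, 170) ≈ -99.159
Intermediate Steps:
U = 16857
Mul(Pow(Add(Function('T')(Mul(13, Pow(Mul(-2, -2), -1))), -163), -1), U) = Mul(Pow(Add(-7, -163), -1), 16857) = Mul(Pow(-170, -1), 16857) = Mul(Rational(-1, 170), 16857) = Rational(-16857, 170)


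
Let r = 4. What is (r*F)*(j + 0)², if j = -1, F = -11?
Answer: -44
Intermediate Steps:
(r*F)*(j + 0)² = (4*(-11))*(-1 + 0)² = -44*(-1)² = -44*1 = -44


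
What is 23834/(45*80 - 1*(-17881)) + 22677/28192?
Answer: 1159052765/605592352 ≈ 1.9139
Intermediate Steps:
23834/(45*80 - 1*(-17881)) + 22677/28192 = 23834/(3600 + 17881) + 22677*(1/28192) = 23834/21481 + 22677/28192 = 1159052765/605592352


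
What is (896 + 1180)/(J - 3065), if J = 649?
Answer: -519/604 ≈ -0.85927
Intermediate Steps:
(896 + 1180)/(J - 3065) = (896 + 1180)/(649 - 3065) = 2076/(-2416) = 2076*(-1/2416) = -519/604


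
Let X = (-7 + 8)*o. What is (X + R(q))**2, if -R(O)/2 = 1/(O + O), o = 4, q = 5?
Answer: 361/25 ≈ 14.440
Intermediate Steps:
X = 4 (X = (-7 + 8)*4 = 1*4 = 4)
R(O) = -1/O (R(O) = -2/(O + O) = -2*1/(2*O) = -1/O)
(X + R(q))**2 = (4 - 1/5)**2 = (19/5)**2 = 361/25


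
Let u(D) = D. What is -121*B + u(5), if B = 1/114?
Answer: 449/114 ≈ 3.9386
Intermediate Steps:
B = 1/114 ≈ 0.0087719
-121*B + u(5) = -121*1/114 + 5 = -121/114 + 5 = 449/114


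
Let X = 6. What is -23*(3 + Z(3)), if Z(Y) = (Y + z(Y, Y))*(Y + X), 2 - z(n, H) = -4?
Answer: -1932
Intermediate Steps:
z(n, H) = 6 (z(n, H) = 2 - 1*(-4) = 2 + 4 = 6)
Z(Y) = (6 + Y)² (Z(Y) = (Y + 6)*(Y + 6) = (6 + Y)*(6 + Y) = (6 + Y)²)
-23*(3 + Z(3)) = -23*(3 + (36 + 3² + 12*3)) = -23*(3 + (36 + 9 + 36)) = -23*(3 + 81) = -23*84 = -1932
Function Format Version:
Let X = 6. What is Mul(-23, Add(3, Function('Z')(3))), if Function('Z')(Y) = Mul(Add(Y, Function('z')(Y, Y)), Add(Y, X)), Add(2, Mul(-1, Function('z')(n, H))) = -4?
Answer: -1932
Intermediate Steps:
Function('z')(n, H) = 6 (Function('z')(n, H) = Add(2, Mul(-1, -4)) = Add(2, 4) = 6)
Function('Z')(Y) = Pow(Add(6, Y), 2) (Function('Z')(Y) = Mul(Add(Y, 6), Add(Y, 6)) = Mul(Add(6, Y), Add(6, Y)) = Pow(Add(6, Y), 2))
Mul(-23, Add(3, Function('Z')(3))) = Mul(-23, Add(3, Add(36, Pow(3, 2), Mul(12, 3)))) = Mul(-23, Add(3, Add(36, 9, 36))) = Mul(-23, Add(3, 81)) = Mul(-23, 84) = -1932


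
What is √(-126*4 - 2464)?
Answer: 2*I*√742 ≈ 54.479*I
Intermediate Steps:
√(-126*4 - 2464) = √(-504 - 2464) = √(-2968) = 2*I*√742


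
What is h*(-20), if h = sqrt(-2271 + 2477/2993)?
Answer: -20*I*sqrt(20336315618)/2993 ≈ -952.93*I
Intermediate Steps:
h = I*sqrt(20336315618)/2993 (h = sqrt(-2271 + 2477*(1/2993)) = sqrt(-2271 + 2477/2993) = sqrt(-6794626/2993) = I*sqrt(20336315618)/2993 ≈ 47.646*I)
h*(-20) = (I*sqrt(20336315618)/2993)*(-20) = -20*I*sqrt(20336315618)/2993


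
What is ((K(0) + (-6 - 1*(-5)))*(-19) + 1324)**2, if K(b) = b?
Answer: 1803649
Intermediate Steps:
((K(0) + (-6 - 1*(-5)))*(-19) + 1324)**2 = ((0 + (-6 - 1*(-5)))*(-19) + 1324)**2 = ((0 + (-6 + 5))*(-19) + 1324)**2 = ((0 - 1)*(-19) + 1324)**2 = (-1*(-19) + 1324)**2 = (19 + 1324)**2 = 1343**2 = 1803649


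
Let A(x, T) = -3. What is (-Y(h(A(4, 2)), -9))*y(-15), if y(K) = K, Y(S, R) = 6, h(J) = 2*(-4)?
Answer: 90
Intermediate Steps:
h(J) = -8
(-Y(h(A(4, 2)), -9))*y(-15) = -1*6*(-15) = -6*(-15) = 90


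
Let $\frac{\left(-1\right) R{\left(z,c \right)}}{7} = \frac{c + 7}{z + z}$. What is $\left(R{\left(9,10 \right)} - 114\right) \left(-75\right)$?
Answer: $\frac{54275}{6} \approx 9045.8$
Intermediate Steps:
$R{\left(z,c \right)} = - \frac{7 \left(7 + c\right)}{2 z}$ ($R{\left(z,c \right)} = - 7 \frac{c + 7}{z + z} = - 7 \frac{7 + c}{2 z} = - \frac{7 \left(7 + c\right)}{2 z}$)
$\left(R{\left(9,10 \right)} - 114\right) \left(-75\right) = \left(\frac{7 \left(-7 - 10\right)}{2 \cdot 9} - 114\right) \left(-75\right) = \left(\frac{7}{2} \cdot \frac{1}{9} \left(-7 - 10\right) - 114\right) \left(-75\right) = \left(\frac{7}{2} \cdot \frac{1}{9} \left(-17\right) - 114\right) \left(-75\right) = \left(- \frac{119}{18} - 114\right) \left(-75\right) = \left(- \frac{2171}{18}\right) \left(-75\right) = \frac{54275}{6}$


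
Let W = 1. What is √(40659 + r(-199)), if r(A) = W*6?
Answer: √40665 ≈ 201.66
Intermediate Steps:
r(A) = 6 (r(A) = 1*6 = 6)
√(40659 + r(-199)) = √(40659 + 6) = √40665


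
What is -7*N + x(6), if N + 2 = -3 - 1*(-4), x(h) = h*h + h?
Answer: 49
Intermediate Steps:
x(h) = h + h**2 (x(h) = h**2 + h = h + h**2)
N = -1 (N = -2 + (-3 - 1*(-4)) = -2 + (-3 + 4) = -2 + 1 = -1)
-7*N + x(6) = -7*(-1) + 6*(1 + 6) = 7 + 6*7 = 7 + 42 = 49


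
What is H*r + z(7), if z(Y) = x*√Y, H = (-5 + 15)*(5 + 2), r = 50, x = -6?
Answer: 3500 - 6*√7 ≈ 3484.1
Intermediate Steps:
H = 70 (H = 10*7 = 70)
z(Y) = -6*√Y
H*r + z(7) = 70*50 - 6*√7 = 3500 - 6*√7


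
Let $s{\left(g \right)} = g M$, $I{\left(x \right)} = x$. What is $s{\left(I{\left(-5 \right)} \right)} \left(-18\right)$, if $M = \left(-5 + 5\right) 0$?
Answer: $0$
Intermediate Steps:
$M = 0$ ($M = 0 \cdot 0 = 0$)
$s{\left(g \right)} = 0$ ($s{\left(g \right)} = g 0 = 0$)
$s{\left(I{\left(-5 \right)} \right)} \left(-18\right) = 0 \left(-18\right) = 0$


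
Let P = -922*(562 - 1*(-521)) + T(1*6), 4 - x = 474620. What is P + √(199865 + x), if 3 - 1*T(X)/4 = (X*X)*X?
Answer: -999378 + I*√274751 ≈ -9.9938e+5 + 524.17*I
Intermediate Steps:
x = -474616 (x = 4 - 1*474620 = 4 - 474620 = -474616)
T(X) = 12 - 4*X³ (T(X) = 12 - 4*X*X*X = 12 - 4*X²*X = 12 - 4*X³)
P = -999378 (P = -922*(562 - 1*(-521)) + (12 - 4*(1*6)³) = -922*(562 + 521) + (12 - 4*6³) = -922*1083 + (12 - 4*216) = -998526 + (12 - 864) = -998526 - 852 = -999378)
P + √(199865 + x) = -999378 + √(199865 - 474616) = -999378 + √(-274751) = -999378 + I*√274751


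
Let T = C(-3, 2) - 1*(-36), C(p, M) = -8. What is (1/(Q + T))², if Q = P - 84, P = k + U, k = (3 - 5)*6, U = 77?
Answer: 1/81 ≈ 0.012346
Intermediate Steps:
k = -12 (k = -2*6 = -12)
P = 65 (P = -12 + 77 = 65)
T = 28 (T = -8 - 1*(-36) = -8 + 36 = 28)
Q = -19 (Q = 65 - 84 = -19)
(1/(Q + T))² = (1/(-19 + 28))² = (1/9)² = (⅑)² = 1/81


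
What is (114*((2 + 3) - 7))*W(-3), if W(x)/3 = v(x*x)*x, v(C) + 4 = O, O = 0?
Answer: -8208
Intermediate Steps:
v(C) = -4 (v(C) = -4 + 0 = -4)
W(x) = -12*x (W(x) = 3*(-4*x) = -12*x)
(114*((2 + 3) - 7))*W(-3) = (114*((2 + 3) - 7))*(-12*(-3)) = (114*(5 - 7))*36 = (114*(-2))*36 = -228*36 = -8208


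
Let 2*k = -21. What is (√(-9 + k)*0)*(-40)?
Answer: 0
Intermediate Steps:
k = -21/2 (k = (½)*(-21) = -21/2 ≈ -10.500)
(√(-9 + k)*0)*(-40) = (√(-9 - 21/2)*0)*(-40) = (√(-39/2)*0)*(-40) = ((I*√78/2)*0)*(-40) = 0*(-40) = 0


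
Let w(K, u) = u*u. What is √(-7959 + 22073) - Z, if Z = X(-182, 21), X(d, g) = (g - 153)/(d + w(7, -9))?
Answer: -132/101 + √14114 ≈ 117.50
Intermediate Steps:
w(K, u) = u²
X(d, g) = (-153 + g)/(81 + d) (X(d, g) = (g - 153)/(d + (-9)²) = (-153 + g)/(d + 81) = (-153 + g)/(81 + d))
Z = 132/101 (Z = (-153 + 21)/(81 - 182) = -132/(-101) = -1/101*(-132) = 132/101 ≈ 1.3069)
√(-7959 + 22073) - Z = √(-7959 + 22073) - 1*132/101 = √14114 - 132/101 = -132/101 + √14114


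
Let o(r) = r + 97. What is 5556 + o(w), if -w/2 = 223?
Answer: 5207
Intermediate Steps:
w = -446 (w = -2*223 = -446)
o(r) = 97 + r
5556 + o(w) = 5556 + (97 - 446) = 5556 - 349 = 5207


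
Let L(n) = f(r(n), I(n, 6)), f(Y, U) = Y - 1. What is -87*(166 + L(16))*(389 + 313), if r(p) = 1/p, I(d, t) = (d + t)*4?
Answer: -80648217/8 ≈ -1.0081e+7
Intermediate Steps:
I(d, t) = 4*d + 4*t
f(Y, U) = -1 + Y
L(n) = -1 + 1/n
-87*(166 + L(16))*(389 + 313) = -87*(166 + (1 - 1*16)/16)*(389 + 313) = -87*(166 + (1 - 16)/16)*702 = -87*(166 + (1/16)*(-15))*702 = -87*(166 - 15/16)*702 = -229767*702/16 = -87*926991/8 = -80648217/8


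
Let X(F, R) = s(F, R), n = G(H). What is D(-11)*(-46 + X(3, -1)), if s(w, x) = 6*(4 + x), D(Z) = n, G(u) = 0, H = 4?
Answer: 0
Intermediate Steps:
n = 0
D(Z) = 0
s(w, x) = 24 + 6*x
X(F, R) = 24 + 6*R
D(-11)*(-46 + X(3, -1)) = 0*(-46 + (24 + 6*(-1))) = 0*(-46 + (24 - 6)) = 0*(-46 + 18) = 0*(-28) = 0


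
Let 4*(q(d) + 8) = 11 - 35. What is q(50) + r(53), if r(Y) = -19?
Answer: -33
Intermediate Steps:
q(d) = -14 (q(d) = -8 + (11 - 35)/4 = -8 + (¼)*(-24) = -8 - 6 = -14)
q(50) + r(53) = -14 - 19 = -33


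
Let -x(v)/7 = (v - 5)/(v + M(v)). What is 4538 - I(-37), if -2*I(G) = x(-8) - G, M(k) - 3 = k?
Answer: 4553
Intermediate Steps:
M(k) = 3 + k
x(v) = -7*(-5 + v)/(3 + 2*v) (x(v) = -7*(v - 5)/(v + (3 + v)) = -7*(-5 + v)/(3 + 2*v))
I(G) = 7/2 + G/2 (I(G) = -(7*(5 - 1*(-8))/(3 + 2*(-8)) - G)/2 = -(7*(5 + 8)/(3 - 16) - G)/2 = -(7*13/(-13) - G)/2 = -(7*(-1/13)*13 - G)/2 = -(-7 - G)/2 = 7/2 + G/2)
4538 - I(-37) = 4538 - (7/2 + (½)*(-37)) = 4538 - (7/2 - 37/2) = 4538 - 1*(-15) = 4538 + 15 = 4553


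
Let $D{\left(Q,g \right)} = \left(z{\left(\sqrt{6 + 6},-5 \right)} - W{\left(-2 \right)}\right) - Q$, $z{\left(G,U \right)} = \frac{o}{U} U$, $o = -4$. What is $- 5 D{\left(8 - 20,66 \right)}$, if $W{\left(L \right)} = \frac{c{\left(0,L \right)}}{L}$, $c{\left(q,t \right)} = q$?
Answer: $-40$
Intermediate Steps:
$z{\left(G,U \right)} = -4$ ($z{\left(G,U \right)} = - \frac{4}{U} U = -4$)
$W{\left(L \right)} = 0$ ($W{\left(L \right)} = \frac{0}{L} = 0$)
$D{\left(Q,g \right)} = -4 - Q$ ($D{\left(Q,g \right)} = \left(-4 - 0\right) - Q = \left(-4 + 0\right) - Q = -4 - Q$)
$- 5 D{\left(8 - 20,66 \right)} = - 5 \left(-4 - \left(8 - 20\right)\right) = - 5 \left(-4 - -12\right) = - 5 \left(-4 + 12\right) = \left(-5\right) 8 = -40$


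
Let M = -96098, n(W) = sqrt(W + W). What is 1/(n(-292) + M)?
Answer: -48049/4617413094 - I*sqrt(146)/4617413094 ≈ -1.0406e-5 - 2.6168e-9*I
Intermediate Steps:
n(W) = sqrt(2)*sqrt(W) (n(W) = sqrt(2*W) = sqrt(2)*sqrt(W))
1/(n(-292) + M) = 1/(sqrt(2)*sqrt(-292) - 96098) = 1/(sqrt(2)*(2*I*sqrt(73)) - 96098) = 1/(2*I*sqrt(146) - 96098) = 1/(-96098 + 2*I*sqrt(146))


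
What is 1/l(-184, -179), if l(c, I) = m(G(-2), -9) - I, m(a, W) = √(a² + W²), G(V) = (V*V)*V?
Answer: 179/31896 - √145/31896 ≈ 0.0052345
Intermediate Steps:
G(V) = V³ (G(V) = V²*V = V³)
m(a, W) = √(W² + a²)
l(c, I) = √145 - I (l(c, I) = √((-9)² + ((-2)³)²) - I = √(81 + (-8)²) - I = √(81 + 64) - I = √145 - I)
1/l(-184, -179) = 1/(√145 - 1*(-179)) = 1/(√145 + 179) = 1/(179 + √145)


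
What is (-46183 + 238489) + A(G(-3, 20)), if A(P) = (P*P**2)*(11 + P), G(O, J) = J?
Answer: 440306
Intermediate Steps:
A(P) = P**3*(11 + P)
(-46183 + 238489) + A(G(-3, 20)) = (-46183 + 238489) + 20**3*(11 + 20) = 192306 + 8000*31 = 192306 + 248000 = 440306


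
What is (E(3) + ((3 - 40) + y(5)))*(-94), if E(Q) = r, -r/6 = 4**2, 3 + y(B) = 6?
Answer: 12220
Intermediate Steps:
y(B) = 3 (y(B) = -3 + 6 = 3)
r = -96 (r = -6*4**2 = -6*16 = -96)
E(Q) = -96
(E(3) + ((3 - 40) + y(5)))*(-94) = (-96 + ((3 - 40) + 3))*(-94) = (-96 + (-37 + 3))*(-94) = (-96 - 34)*(-94) = -130*(-94) = 12220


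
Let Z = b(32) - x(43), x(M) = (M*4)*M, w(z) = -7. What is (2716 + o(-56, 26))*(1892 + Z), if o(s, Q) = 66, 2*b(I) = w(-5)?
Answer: -15321865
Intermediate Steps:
b(I) = -7/2 (b(I) = (½)*(-7) = -7/2)
x(M) = 4*M² (x(M) = (4*M)*M = 4*M²)
Z = -14799/2 (Z = -7/2 - 4*43² = -7/2 - 4*1849 = -7/2 - 1*7396 = -7/2 - 7396 = -14799/2 ≈ -7399.5)
(2716 + o(-56, 26))*(1892 + Z) = (2716 + 66)*(1892 - 14799/2) = 2782*(-11015/2) = -15321865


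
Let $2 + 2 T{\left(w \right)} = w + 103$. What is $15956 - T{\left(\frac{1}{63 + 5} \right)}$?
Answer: $\frac{2163147}{136} \approx 15906.0$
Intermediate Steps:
$T{\left(w \right)} = \frac{101}{2} + \frac{w}{2}$ ($T{\left(w \right)} = -1 + \frac{w + 103}{2} = -1 + \frac{103 + w}{2} = -1 + \left(\frac{103}{2} + \frac{w}{2}\right) = \frac{101}{2} + \frac{w}{2}$)
$15956 - T{\left(\frac{1}{63 + 5} \right)} = 15956 - \left(\frac{101}{2} + \frac{1}{2 \left(63 + 5\right)}\right) = 15956 - \left(\frac{101}{2} + \frac{1}{2 \cdot 68}\right) = 15956 - \left(\frac{101}{2} + \frac{1}{2} \cdot \frac{1}{68}\right) = 15956 - \left(\frac{101}{2} + \frac{1}{136}\right) = 15956 - \frac{6869}{136} = \frac{2163147}{136}$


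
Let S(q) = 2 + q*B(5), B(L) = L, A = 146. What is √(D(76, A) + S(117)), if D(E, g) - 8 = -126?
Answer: √469 ≈ 21.656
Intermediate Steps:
S(q) = 2 + 5*q (S(q) = 2 + q*5 = 2 + 5*q)
D(E, g) = -118 (D(E, g) = 8 - 126 = -118)
√(D(76, A) + S(117)) = √(-118 + (2 + 5*117)) = √(-118 + (2 + 585)) = √(-118 + 587) = √469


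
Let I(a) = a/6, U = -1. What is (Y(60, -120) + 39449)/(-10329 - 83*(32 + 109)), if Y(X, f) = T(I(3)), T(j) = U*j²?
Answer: -157795/88128 ≈ -1.7905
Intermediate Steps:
I(a) = a/6 (I(a) = a*(⅙) = a/6)
T(j) = -j²
Y(X, f) = -¼ (Y(X, f) = -((⅙)*3)² = -(½)² = -1*¼ = -¼)
(Y(60, -120) + 39449)/(-10329 - 83*(32 + 109)) = (-¼ + 39449)/(-10329 - 83*(32 + 109)) = 157795/(4*(-10329 - 83*141)) = 157795/(4*(-10329 - 11703)) = (157795/4)/(-22032) = (157795/4)*(-1/22032) = -157795/88128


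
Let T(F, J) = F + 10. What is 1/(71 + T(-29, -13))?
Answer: 1/52 ≈ 0.019231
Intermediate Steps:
T(F, J) = 10 + F
1/(71 + T(-29, -13)) = 1/(71 + (10 - 29)) = 1/(71 - 19) = 1/52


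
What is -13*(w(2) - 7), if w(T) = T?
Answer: 65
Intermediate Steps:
-13*(w(2) - 7) = -13*(2 - 7) = -13*(-5) = 65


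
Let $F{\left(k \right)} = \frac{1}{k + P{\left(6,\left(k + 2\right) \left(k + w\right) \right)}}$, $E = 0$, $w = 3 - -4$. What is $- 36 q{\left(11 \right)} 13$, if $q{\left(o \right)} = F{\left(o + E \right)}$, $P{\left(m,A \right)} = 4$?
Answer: $- \frac{156}{5} \approx -31.2$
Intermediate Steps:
$w = 7$ ($w = 3 + 4 = 7$)
$F{\left(k \right)} = \frac{1}{4 + k}$ ($F{\left(k \right)} = \frac{1}{k + 4} = \frac{1}{4 + k}$)
$q{\left(o \right)} = \frac{1}{4 + o}$ ($q{\left(o \right)} = \frac{1}{4 + \left(o + 0\right)} = \frac{1}{4 + o}$)
$- 36 q{\left(11 \right)} 13 = - \frac{36}{4 + 11} \cdot 13 = - \frac{36}{15} \cdot 13 = \left(-36\right) \frac{1}{15} \cdot 13 = \left(- \frac{12}{5}\right) 13 = - \frac{156}{5}$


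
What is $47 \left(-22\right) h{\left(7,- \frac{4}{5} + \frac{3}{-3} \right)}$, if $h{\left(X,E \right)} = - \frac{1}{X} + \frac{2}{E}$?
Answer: $\frac{81686}{63} \approx 1296.6$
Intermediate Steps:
$47 \left(-22\right) h{\left(7,- \frac{4}{5} + \frac{3}{-3} \right)} = 47 \left(-22\right) \left(- \frac{1}{7} + \frac{2}{- \frac{4}{5} + \frac{3}{-3}}\right) = - 1034 \left(\left(-1\right) \frac{1}{7} + \frac{2}{\left(-4\right) \frac{1}{5} + 3 \left(- \frac{1}{3}\right)}\right) = - 1034 \left(- \frac{1}{7} + \frac{2}{- \frac{4}{5} - 1}\right) = - 1034 \left(- \frac{1}{7} + \frac{2}{- \frac{9}{5}}\right) = - 1034 \left(- \frac{1}{7} + 2 \left(- \frac{5}{9}\right)\right) = - 1034 \left(- \frac{1}{7} - \frac{10}{9}\right) = \left(-1034\right) \left(- \frac{79}{63}\right) = \frac{81686}{63}$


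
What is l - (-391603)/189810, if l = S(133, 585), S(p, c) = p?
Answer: 25636333/189810 ≈ 135.06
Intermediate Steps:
l = 133
l - (-391603)/189810 = 133 - (-391603)/189810 = 133 - 1*(-391603/189810) = 133 + 391603/189810 = 25636333/189810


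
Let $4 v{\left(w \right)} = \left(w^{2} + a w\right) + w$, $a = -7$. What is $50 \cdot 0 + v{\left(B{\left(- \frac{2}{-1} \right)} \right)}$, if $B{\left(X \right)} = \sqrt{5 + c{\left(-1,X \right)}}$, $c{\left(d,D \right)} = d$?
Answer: $-2$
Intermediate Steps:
$B{\left(X \right)} = 2$ ($B{\left(X \right)} = \sqrt{5 - 1} = \sqrt{4} = 2$)
$v{\left(w \right)} = - \frac{3 w}{2} + \frac{w^{2}}{4}$ ($v{\left(w \right)} = \frac{\left(w^{2} - 7 w\right) + w}{4} = \frac{w^{2} - 6 w}{4} = - \frac{3 w}{2} + \frac{w^{2}}{4}$)
$50 \cdot 0 + v{\left(B{\left(- \frac{2}{-1} \right)} \right)} = 50 \cdot 0 + \frac{1}{4} \cdot 2 \left(-6 + 2\right) = 0 + \frac{1}{4} \cdot 2 \left(-4\right) = 0 - 2 = -2$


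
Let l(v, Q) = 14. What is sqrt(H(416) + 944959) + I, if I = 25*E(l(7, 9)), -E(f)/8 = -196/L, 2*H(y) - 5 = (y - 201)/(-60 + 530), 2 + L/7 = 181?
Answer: 5600/179 + 11*sqrt(69005635)/94 ≈ 1003.4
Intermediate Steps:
L = 1253 (L = -14 + 7*181 = -14 + 1267 = 1253)
H(y) = 2149/940 + y/940 (H(y) = 5/2 + ((y - 201)/(-60 + 530))/2 = 5/2 + ((-201 + y)/470)/2 = 5/2 + ((-201 + y)*(1/470))/2 = 5/2 + (-201/470 + y/470)/2 = 5/2 + (-201/940 + y/940) = 2149/940 + y/940)
E(f) = 224/179 (E(f) = -(-1568)/1253 = -8*(-28/179) = 224/179)
I = 5600/179 (I = 25*(224/179) = 5600/179 ≈ 31.285)
sqrt(H(416) + 944959) + I = sqrt((2149/940 + (1/940)*416) + 944959) + 5600/179 = sqrt((2149/940 + 104/235) + 944959) + 5600/179 = sqrt(513/188 + 944959) + 5600/179 = sqrt(177652805/188) + 5600/179 = 11*sqrt(69005635)/94 + 5600/179 = 5600/179 + 11*sqrt(69005635)/94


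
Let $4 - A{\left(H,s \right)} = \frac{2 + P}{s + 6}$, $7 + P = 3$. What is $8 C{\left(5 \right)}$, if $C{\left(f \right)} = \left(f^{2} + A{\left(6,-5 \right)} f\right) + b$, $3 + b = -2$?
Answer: $400$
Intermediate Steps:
$P = -4$ ($P = -7 + 3 = -4$)
$A{\left(H,s \right)} = 4 + \frac{2}{6 + s}$ ($A{\left(H,s \right)} = 4 - \frac{2 - 4}{s + 6} = 4 - - \frac{2}{6 + s} = 4 + \frac{2}{6 + s}$)
$b = -5$ ($b = -3 - 2 = -5$)
$C{\left(f \right)} = -5 + f^{2} + 6 f$ ($C{\left(f \right)} = \left(f^{2} + \frac{2 \left(13 + 2 \left(-5\right)\right)}{6 - 5} f\right) - 5 = \left(f^{2} + \frac{2 \left(13 - 10\right)}{1} f\right) - 5 = \left(f^{2} + 2 \cdot 1 \cdot 3 f\right) - 5 = \left(f^{2} + 6 f\right) - 5 = -5 + f^{2} + 6 f$)
$8 C{\left(5 \right)} = 8 \left(-5 + 5^{2} + 6 \cdot 5\right) = 8 \left(-5 + 25 + 30\right) = 8 \cdot 50 = 400$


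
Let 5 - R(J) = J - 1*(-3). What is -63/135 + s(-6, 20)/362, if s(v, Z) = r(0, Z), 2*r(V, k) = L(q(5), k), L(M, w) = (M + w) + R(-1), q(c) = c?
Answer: -1162/2715 ≈ -0.42799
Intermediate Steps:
R(J) = 2 - J (R(J) = 5 - (J - 1*(-3)) = 5 - (J + 3) = 5 - (3 + J) = 5 + (-3 - J) = 2 - J)
L(M, w) = 3 + M + w (L(M, w) = (M + w) + (2 - 1*(-1)) = (M + w) + (2 + 1) = (M + w) + 3 = 3 + M + w)
r(V, k) = 4 + k/2 (r(V, k) = (3 + 5 + k)/2 = (8 + k)/2 = 4 + k/2)
s(v, Z) = 4 + Z/2
-63/135 + s(-6, 20)/362 = -63/135 + (4 + (½)*20)/362 = -63*1/135 + (4 + 10)*(1/362) = -7/15 + 14*(1/362) = -7/15 + 7/181 = -1162/2715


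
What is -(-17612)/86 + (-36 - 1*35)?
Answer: 5753/43 ≈ 133.79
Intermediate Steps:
-(-17612)/86 + (-36 - 1*35) = -(-17612)/86 + (-36 - 35) = -148*(-119/86) - 71 = 8806/43 - 71 = 5753/43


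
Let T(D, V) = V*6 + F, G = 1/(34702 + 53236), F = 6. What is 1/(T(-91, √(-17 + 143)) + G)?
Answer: -46398639002/34798912242743 + 139195653192*√14/34798912242743 ≈ 0.013633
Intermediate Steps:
G = 1/87938 ≈ 1.1372e-5
T(D, V) = 6 + 6*V (T(D, V) = V*6 + 6 = 6*V + 6 = 6 + 6*V)
1/(T(-91, √(-17 + 143)) + G) = 1/((6 + 6*√(-17 + 143)) + 1/87938) = 1/((6 + 6*√126) + 1/87938) = 1/((6 + 6*(3*√14)) + 1/87938) = 1/((6 + 18*√14) + 1/87938) = 1/(527629/87938 + 18*√14)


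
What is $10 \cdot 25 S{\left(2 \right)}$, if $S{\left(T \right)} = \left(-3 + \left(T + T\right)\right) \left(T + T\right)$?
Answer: $1000$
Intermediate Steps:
$S{\left(T \right)} = 2 T \left(-3 + 2 T\right)$ ($S{\left(T \right)} = \left(-3 + 2 T\right) 2 T = 2 T \left(-3 + 2 T\right)$)
$10 \cdot 25 S{\left(2 \right)} = 10 \cdot 25 \cdot 2 \cdot 2 \left(-3 + 2 \cdot 2\right) = 250 \cdot 2 \cdot 2 \left(-3 + 4\right) = 250 \cdot 2 \cdot 2 \cdot 1 = 250 \cdot 4 = 1000$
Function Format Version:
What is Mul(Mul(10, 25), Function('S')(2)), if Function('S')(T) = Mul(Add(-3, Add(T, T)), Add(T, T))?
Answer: 1000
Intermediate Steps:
Function('S')(T) = Mul(2, T, Add(-3, Mul(2, T))) (Function('S')(T) = Mul(Add(-3, Mul(2, T)), Mul(2, T)) = Mul(2, T, Add(-3, Mul(2, T))))
Mul(Mul(10, 25), Function('S')(2)) = Mul(Mul(10, 25), Mul(2, 2, Add(-3, Mul(2, 2)))) = Mul(250, Mul(2, 2, Add(-3, 4))) = Mul(250, Mul(2, 2, 1)) = Mul(250, 4) = 1000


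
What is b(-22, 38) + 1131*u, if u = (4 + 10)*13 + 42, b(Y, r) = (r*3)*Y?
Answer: 250836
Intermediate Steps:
b(Y, r) = 3*Y*r (b(Y, r) = (3*r)*Y = 3*Y*r)
u = 224 (u = 14*13 + 42 = 182 + 42 = 224)
b(-22, 38) + 1131*u = 3*(-22)*38 + 1131*224 = -2508 + 253344 = 250836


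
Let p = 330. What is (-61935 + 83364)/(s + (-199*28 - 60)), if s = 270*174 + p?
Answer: 21429/41678 ≈ 0.51416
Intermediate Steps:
s = 47310 (s = 270*174 + 330 = 46980 + 330 = 47310)
(-61935 + 83364)/(s + (-199*28 - 60)) = (-61935 + 83364)/(47310 + (-199*28 - 60)) = 21429/(47310 + (-5572 - 60)) = 21429/(47310 - 5632) = 21429/41678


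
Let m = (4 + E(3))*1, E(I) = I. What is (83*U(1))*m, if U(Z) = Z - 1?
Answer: 0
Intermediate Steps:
U(Z) = -1 + Z
m = 7 (m = (4 + 3)*1 = 7*1 = 7)
(83*U(1))*m = (83*(-1 + 1))*7 = (83*0)*7 = 0*7 = 0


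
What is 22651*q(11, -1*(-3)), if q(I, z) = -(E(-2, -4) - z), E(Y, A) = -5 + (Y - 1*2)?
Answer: 271812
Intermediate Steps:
E(Y, A) = -7 + Y (E(Y, A) = -5 + (Y - 2) = -5 + (-2 + Y) = -7 + Y)
q(I, z) = 9 + z (q(I, z) = -((-7 - 2) - z) = -(-9 - z) = 9 + z)
22651*q(11, -1*(-3)) = 22651*(9 - 1*(-3)) = 22651*(9 + 3) = 22651*12 = 271812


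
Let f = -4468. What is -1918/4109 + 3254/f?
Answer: -1567165/1311358 ≈ -1.1951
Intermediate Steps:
-1918/4109 + 3254/f = -1918/4109 + 3254/(-4468) = -1918*1/4109 + 3254*(-1/4468) = -274/587 - 1627/2234 = -1567165/1311358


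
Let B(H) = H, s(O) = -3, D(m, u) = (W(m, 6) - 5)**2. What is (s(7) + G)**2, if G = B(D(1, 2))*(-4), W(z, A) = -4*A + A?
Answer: 4490161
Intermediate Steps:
W(z, A) = -3*A
D(m, u) = 529 (D(m, u) = (-3*6 - 5)**2 = (-18 - 5)**2 = (-23)**2 = 529)
G = -2116 (G = 529*(-4) = -2116)
(s(7) + G)**2 = (-3 - 2116)**2 = (-2119)**2 = 4490161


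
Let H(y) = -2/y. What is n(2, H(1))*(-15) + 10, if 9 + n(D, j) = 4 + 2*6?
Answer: -95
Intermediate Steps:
n(D, j) = 7 (n(D, j) = -9 + (4 + 2*6) = -9 + (4 + 12) = -9 + 16 = 7)
n(2, H(1))*(-15) + 10 = 7*(-15) + 10 = -105 + 10 = -95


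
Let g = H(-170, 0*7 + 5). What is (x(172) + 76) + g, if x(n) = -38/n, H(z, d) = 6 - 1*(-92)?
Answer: 14945/86 ≈ 173.78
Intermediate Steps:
H(z, d) = 98 (H(z, d) = 6 + 92 = 98)
g = 98
(x(172) + 76) + g = (-38/172 + 76) + 98 = (-38*1/172 + 76) + 98 = (-19/86 + 76) + 98 = 6517/86 + 98 = 14945/86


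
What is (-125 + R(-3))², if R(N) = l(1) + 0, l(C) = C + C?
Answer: 15129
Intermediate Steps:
l(C) = 2*C
R(N) = 2 (R(N) = 2*1 + 0 = 2 + 0 = 2)
(-125 + R(-3))² = (-125 + 2)² = (-123)² = 15129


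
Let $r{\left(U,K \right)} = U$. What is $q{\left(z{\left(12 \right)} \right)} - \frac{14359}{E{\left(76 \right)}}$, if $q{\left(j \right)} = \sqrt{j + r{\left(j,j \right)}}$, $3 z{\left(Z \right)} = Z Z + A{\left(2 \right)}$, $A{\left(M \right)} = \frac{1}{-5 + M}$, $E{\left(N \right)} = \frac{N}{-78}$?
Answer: $\frac{560001}{38} + \frac{\sqrt{862}}{3} \approx 14747.0$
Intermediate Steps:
$E{\left(N \right)} = - \frac{N}{78}$ ($E{\left(N \right)} = N \left(- \frac{1}{78}\right) = - \frac{N}{78}$)
$z{\left(Z \right)} = - \frac{1}{9} + \frac{Z^{2}}{3}$ ($z{\left(Z \right)} = \frac{Z Z + \frac{1}{-5 + 2}}{3} = \frac{Z^{2} + \frac{1}{-3}}{3} = \frac{Z^{2} - \frac{1}{3}}{3} = \frac{- \frac{1}{3} + Z^{2}}{3} = - \frac{1}{9} + \frac{Z^{2}}{3}$)
$q{\left(j \right)} = \sqrt{2} \sqrt{j}$ ($q{\left(j \right)} = \sqrt{j + j} = \sqrt{2 j} = \sqrt{2} \sqrt{j}$)
$q{\left(z{\left(12 \right)} \right)} - \frac{14359}{E{\left(76 \right)}} = \sqrt{2} \sqrt{- \frac{1}{9} + \frac{12^{2}}{3}} - \frac{14359}{\left(- \frac{1}{78}\right) 76} = \sqrt{2} \sqrt{- \frac{1}{9} + \frac{1}{3} \cdot 144} - \frac{14359}{- \frac{38}{39}} = \sqrt{2} \sqrt{- \frac{1}{9} + 48} - 14359 \left(- \frac{39}{38}\right) = \sqrt{2} \sqrt{\frac{431}{9}} - - \frac{560001}{38} = \sqrt{2} \frac{\sqrt{431}}{3} + \frac{560001}{38} = \frac{\sqrt{862}}{3} + \frac{560001}{38} = \frac{560001}{38} + \frac{\sqrt{862}}{3}$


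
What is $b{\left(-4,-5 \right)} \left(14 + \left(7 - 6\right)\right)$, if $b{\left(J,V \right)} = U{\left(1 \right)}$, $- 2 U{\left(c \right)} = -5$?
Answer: $\frac{75}{2} \approx 37.5$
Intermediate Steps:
$U{\left(c \right)} = \frac{5}{2}$ ($U{\left(c \right)} = \left(- \frac{1}{2}\right) \left(-5\right) = \frac{5}{2}$)
$b{\left(J,V \right)} = \frac{5}{2}$
$b{\left(-4,-5 \right)} \left(14 + \left(7 - 6\right)\right) = \frac{5 \left(14 + \left(7 - 6\right)\right)}{2} = \frac{5 \left(14 + 1\right)}{2} = \frac{5}{2} \cdot 15 = \frac{75}{2}$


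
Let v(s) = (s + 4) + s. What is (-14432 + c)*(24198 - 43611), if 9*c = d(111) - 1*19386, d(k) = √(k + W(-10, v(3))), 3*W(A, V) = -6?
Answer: 321984018 - 2157*√109 ≈ 3.2196e+8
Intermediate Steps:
v(s) = 4 + 2*s (v(s) = (4 + s) + s = 4 + 2*s)
W(A, V) = -2 (W(A, V) = (⅓)*(-6) = -2)
d(k) = √(-2 + k) (d(k) = √(k - 2) = √(-2 + k))
c = -2154 + √109/9 (c = (√(-2 + 111) - 1*19386)/9 = (√109 - 19386)/9 = (-19386 + √109)/9 = -2154 + √109/9 ≈ -2152.8)
(-14432 + c)*(24198 - 43611) = (-14432 + (-2154 + √109/9))*(24198 - 43611) = (-16586 + √109/9)*(-19413) = 321984018 - 2157*√109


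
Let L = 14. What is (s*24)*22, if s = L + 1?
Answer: 7920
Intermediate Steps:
s = 15 (s = 14 + 1 = 15)
(s*24)*22 = (15*24)*22 = 360*22 = 7920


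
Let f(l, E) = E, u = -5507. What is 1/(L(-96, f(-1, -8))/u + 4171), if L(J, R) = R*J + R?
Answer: 5507/22968937 ≈ 0.00023976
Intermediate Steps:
L(J, R) = R + J*R (L(J, R) = J*R + R = R + J*R)
1/(L(-96, f(-1, -8))/u + 4171) = 1/(-8*(1 - 96)/(-5507) + 4171) = 1/(-8*(-95)*(-1/5507) + 4171) = 1/(760*(-1/5507) + 4171) = 1/(-760/5507 + 4171) = 1/(22968937/5507) = 5507/22968937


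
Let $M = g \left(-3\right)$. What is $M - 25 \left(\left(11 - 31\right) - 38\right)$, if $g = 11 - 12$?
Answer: $1453$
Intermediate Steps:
$g = -1$
$M = 3$ ($M = \left(-1\right) \left(-3\right) = 3$)
$M - 25 \left(\left(11 - 31\right) - 38\right) = 3 - 25 \left(\left(11 - 31\right) - 38\right) = 3 - 25 \left(-20 - 38\right) = 3 - -1450 = 3 + 1450 = 1453$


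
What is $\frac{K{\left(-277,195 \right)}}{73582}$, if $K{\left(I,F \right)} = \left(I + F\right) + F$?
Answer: $\frac{113}{73582} \approx 0.0015357$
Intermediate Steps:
$K{\left(I,F \right)} = I + 2 F$ ($K{\left(I,F \right)} = \left(F + I\right) + F = I + 2 F$)
$\frac{K{\left(-277,195 \right)}}{73582} = \frac{-277 + 2 \cdot 195}{73582} = \left(-277 + 390\right) \frac{1}{73582} = 113 \cdot \frac{1}{73582} = \frac{113}{73582}$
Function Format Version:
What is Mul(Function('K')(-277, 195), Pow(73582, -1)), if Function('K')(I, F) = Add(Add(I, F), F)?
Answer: Rational(113, 73582) ≈ 0.0015357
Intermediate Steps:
Function('K')(I, F) = Add(I, Mul(2, F)) (Function('K')(I, F) = Add(Add(F, I), F) = Add(I, Mul(2, F)))
Mul(Function('K')(-277, 195), Pow(73582, -1)) = Mul(Add(-277, Mul(2, 195)), Pow(73582, -1)) = Mul(Add(-277, 390), Rational(1, 73582)) = Mul(113, Rational(1, 73582)) = Rational(113, 73582)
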